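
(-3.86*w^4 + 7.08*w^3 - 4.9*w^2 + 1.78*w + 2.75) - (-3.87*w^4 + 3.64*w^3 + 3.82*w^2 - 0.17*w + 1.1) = 0.0100000000000002*w^4 + 3.44*w^3 - 8.72*w^2 + 1.95*w + 1.65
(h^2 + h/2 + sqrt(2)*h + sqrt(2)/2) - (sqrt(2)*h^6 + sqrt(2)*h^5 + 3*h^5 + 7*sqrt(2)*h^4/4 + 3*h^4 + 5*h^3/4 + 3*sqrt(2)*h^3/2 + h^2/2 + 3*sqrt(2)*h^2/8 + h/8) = -sqrt(2)*h^6 - 3*h^5 - sqrt(2)*h^5 - 3*h^4 - 7*sqrt(2)*h^4/4 - 3*sqrt(2)*h^3/2 - 5*h^3/4 - 3*sqrt(2)*h^2/8 + h^2/2 + 3*h/8 + sqrt(2)*h + sqrt(2)/2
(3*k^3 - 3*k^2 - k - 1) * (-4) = -12*k^3 + 12*k^2 + 4*k + 4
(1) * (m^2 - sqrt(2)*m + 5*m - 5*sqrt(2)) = m^2 - sqrt(2)*m + 5*m - 5*sqrt(2)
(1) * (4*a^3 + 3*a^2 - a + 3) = 4*a^3 + 3*a^2 - a + 3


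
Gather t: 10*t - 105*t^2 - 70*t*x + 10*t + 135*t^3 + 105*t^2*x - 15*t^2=135*t^3 + t^2*(105*x - 120) + t*(20 - 70*x)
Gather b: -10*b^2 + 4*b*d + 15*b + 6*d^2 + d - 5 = -10*b^2 + b*(4*d + 15) + 6*d^2 + d - 5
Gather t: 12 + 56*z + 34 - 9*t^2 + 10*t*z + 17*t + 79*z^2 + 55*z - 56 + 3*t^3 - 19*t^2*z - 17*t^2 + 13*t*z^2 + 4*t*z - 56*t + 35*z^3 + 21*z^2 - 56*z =3*t^3 + t^2*(-19*z - 26) + t*(13*z^2 + 14*z - 39) + 35*z^3 + 100*z^2 + 55*z - 10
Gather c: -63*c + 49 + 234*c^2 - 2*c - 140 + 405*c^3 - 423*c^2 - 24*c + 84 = 405*c^3 - 189*c^2 - 89*c - 7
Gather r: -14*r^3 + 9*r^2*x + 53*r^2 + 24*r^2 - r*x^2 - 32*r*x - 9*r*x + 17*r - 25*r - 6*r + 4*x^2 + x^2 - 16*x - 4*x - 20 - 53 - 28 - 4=-14*r^3 + r^2*(9*x + 77) + r*(-x^2 - 41*x - 14) + 5*x^2 - 20*x - 105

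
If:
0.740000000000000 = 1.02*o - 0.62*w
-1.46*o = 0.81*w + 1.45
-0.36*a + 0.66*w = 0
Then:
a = -2.71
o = -0.17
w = -1.48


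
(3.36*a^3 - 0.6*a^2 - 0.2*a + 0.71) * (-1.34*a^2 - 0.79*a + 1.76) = -4.5024*a^5 - 1.8504*a^4 + 6.6556*a^3 - 1.8494*a^2 - 0.9129*a + 1.2496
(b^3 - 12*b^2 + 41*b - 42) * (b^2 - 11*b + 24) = b^5 - 23*b^4 + 197*b^3 - 781*b^2 + 1446*b - 1008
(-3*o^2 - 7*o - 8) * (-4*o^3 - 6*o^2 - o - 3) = 12*o^5 + 46*o^4 + 77*o^3 + 64*o^2 + 29*o + 24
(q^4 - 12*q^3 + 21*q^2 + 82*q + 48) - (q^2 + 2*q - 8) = q^4 - 12*q^3 + 20*q^2 + 80*q + 56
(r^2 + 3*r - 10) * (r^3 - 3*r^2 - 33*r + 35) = r^5 - 52*r^3 - 34*r^2 + 435*r - 350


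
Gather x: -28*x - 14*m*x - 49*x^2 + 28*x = -14*m*x - 49*x^2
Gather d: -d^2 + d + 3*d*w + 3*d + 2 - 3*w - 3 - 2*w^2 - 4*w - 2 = -d^2 + d*(3*w + 4) - 2*w^2 - 7*w - 3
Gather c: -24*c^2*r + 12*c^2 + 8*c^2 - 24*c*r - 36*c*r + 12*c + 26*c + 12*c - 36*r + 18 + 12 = c^2*(20 - 24*r) + c*(50 - 60*r) - 36*r + 30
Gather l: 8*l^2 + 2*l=8*l^2 + 2*l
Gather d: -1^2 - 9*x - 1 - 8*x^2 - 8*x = -8*x^2 - 17*x - 2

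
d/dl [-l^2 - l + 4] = -2*l - 1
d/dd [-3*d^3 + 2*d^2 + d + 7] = -9*d^2 + 4*d + 1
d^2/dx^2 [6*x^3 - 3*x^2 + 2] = 36*x - 6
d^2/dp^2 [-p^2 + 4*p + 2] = -2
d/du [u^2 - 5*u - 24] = 2*u - 5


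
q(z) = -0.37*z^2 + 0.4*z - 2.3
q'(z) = 0.4 - 0.74*z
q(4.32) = -7.48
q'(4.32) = -2.80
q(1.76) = -2.74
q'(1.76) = -0.90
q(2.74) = -3.98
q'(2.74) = -1.63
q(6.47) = -15.20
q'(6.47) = -4.39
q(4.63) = -8.38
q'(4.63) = -3.03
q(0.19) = -2.24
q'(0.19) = 0.26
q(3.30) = -5.01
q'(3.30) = -2.04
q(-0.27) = -2.43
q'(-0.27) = 0.60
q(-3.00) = -6.83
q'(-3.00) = 2.62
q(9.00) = -28.67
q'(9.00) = -6.26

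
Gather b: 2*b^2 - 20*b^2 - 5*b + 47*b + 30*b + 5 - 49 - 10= -18*b^2 + 72*b - 54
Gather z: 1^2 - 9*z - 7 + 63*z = 54*z - 6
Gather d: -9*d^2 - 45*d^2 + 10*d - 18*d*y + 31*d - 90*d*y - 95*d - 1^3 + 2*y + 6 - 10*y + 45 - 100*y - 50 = -54*d^2 + d*(-108*y - 54) - 108*y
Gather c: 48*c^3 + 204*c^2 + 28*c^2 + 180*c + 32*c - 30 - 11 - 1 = 48*c^3 + 232*c^2 + 212*c - 42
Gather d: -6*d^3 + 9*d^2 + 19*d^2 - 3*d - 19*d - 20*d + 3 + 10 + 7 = -6*d^3 + 28*d^2 - 42*d + 20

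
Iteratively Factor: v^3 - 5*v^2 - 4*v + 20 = (v - 5)*(v^2 - 4) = (v - 5)*(v - 2)*(v + 2)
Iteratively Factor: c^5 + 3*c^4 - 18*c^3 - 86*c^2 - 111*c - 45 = (c + 1)*(c^4 + 2*c^3 - 20*c^2 - 66*c - 45) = (c + 1)^2*(c^3 + c^2 - 21*c - 45) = (c + 1)^2*(c + 3)*(c^2 - 2*c - 15) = (c - 5)*(c + 1)^2*(c + 3)*(c + 3)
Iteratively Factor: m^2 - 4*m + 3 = (m - 1)*(m - 3)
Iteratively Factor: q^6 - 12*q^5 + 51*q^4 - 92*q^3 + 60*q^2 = (q - 2)*(q^5 - 10*q^4 + 31*q^3 - 30*q^2) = q*(q - 2)*(q^4 - 10*q^3 + 31*q^2 - 30*q) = q*(q - 3)*(q - 2)*(q^3 - 7*q^2 + 10*q) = q^2*(q - 3)*(q - 2)*(q^2 - 7*q + 10) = q^2*(q - 3)*(q - 2)^2*(q - 5)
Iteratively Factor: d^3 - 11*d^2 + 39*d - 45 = (d - 3)*(d^2 - 8*d + 15) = (d - 3)^2*(d - 5)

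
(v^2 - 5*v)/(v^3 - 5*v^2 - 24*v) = (5 - v)/(-v^2 + 5*v + 24)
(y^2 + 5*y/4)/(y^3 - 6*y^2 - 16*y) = (y + 5/4)/(y^2 - 6*y - 16)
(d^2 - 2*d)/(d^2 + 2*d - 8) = d/(d + 4)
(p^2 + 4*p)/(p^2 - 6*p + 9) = p*(p + 4)/(p^2 - 6*p + 9)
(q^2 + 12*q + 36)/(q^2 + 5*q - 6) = (q + 6)/(q - 1)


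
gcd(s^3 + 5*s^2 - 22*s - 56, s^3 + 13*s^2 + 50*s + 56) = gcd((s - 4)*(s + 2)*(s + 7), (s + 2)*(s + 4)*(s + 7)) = s^2 + 9*s + 14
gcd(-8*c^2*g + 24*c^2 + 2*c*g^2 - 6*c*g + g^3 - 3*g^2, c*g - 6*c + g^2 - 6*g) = 1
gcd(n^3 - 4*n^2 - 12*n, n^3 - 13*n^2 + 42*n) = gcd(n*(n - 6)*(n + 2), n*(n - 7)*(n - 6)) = n^2 - 6*n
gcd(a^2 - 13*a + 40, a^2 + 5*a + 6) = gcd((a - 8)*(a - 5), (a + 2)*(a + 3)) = 1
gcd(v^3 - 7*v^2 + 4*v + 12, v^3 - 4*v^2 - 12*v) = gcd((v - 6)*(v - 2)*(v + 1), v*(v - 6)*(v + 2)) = v - 6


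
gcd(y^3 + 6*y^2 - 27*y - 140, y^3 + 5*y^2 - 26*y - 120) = y^2 - y - 20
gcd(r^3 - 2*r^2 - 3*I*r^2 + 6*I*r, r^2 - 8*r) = r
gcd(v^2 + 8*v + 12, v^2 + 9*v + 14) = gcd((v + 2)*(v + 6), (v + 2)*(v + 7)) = v + 2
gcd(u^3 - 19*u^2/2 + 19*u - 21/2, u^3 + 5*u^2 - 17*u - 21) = 1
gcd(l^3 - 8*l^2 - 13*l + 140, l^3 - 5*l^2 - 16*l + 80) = l^2 - l - 20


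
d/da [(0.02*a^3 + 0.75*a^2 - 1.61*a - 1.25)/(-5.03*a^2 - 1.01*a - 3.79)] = (-0.1006*a^4 - 0.0404*a^3 - 9.0832*a^2 - 18.26*a + 4.8394)/(25.3009*a^4 + 10.1606*a^3 + 39.1475*a^2 + 7.6558*a + 14.3641)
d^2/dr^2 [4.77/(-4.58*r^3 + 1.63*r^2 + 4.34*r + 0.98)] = ((131.0796*r - 15.5502)*(-4.58*r^3 + 1.63*r^2 + 4.34*r + 0.98) + 4.77*(-27.48*r^2 + 6.52*r + 8.68)*(-13.74*r^2 + 3.26*r + 4.34))/(-4.58*r^3 + 1.63*r^2 + 4.34*r + 0.98)^3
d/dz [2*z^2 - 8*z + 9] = 4*z - 8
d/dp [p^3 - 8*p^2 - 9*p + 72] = 3*p^2 - 16*p - 9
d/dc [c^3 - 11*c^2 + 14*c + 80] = 3*c^2 - 22*c + 14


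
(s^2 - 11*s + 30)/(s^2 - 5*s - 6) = (s - 5)/(s + 1)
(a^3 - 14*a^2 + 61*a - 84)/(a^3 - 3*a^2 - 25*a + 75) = (a^2 - 11*a + 28)/(a^2 - 25)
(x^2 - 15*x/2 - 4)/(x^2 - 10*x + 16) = (x + 1/2)/(x - 2)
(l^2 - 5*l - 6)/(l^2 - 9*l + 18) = (l + 1)/(l - 3)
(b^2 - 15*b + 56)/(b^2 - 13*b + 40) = (b - 7)/(b - 5)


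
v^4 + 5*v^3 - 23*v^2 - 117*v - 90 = (v - 5)*(v + 1)*(v + 3)*(v + 6)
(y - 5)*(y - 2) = y^2 - 7*y + 10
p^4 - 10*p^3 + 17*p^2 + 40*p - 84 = (p - 7)*(p - 3)*(p - 2)*(p + 2)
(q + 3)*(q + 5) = q^2 + 8*q + 15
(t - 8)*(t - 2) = t^2 - 10*t + 16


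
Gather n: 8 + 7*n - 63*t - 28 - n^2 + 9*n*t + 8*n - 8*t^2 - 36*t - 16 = -n^2 + n*(9*t + 15) - 8*t^2 - 99*t - 36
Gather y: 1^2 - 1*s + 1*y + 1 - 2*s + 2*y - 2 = -3*s + 3*y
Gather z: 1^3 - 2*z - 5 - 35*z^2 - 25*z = -35*z^2 - 27*z - 4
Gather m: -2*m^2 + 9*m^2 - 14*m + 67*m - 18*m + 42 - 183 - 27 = 7*m^2 + 35*m - 168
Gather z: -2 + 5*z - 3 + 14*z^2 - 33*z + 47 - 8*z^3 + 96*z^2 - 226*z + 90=-8*z^3 + 110*z^2 - 254*z + 132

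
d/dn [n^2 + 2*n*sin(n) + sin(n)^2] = 2*n*cos(n) + 2*n + 2*sin(n) + sin(2*n)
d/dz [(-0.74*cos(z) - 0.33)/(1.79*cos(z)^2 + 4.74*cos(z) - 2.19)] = (1.3246*sin(z)^2 - 1.1814*cos(z) - 4.5094)*sin(z)/(1.79*cos(z)^2 + 4.74*cos(z) - 2.19)^2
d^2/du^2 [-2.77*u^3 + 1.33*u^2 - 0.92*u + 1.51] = 2.66 - 16.62*u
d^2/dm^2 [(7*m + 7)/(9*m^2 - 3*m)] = 14*(9*m^3 + 27*m^2 - 9*m + 1)/(3*m^3*(27*m^3 - 27*m^2 + 9*m - 1))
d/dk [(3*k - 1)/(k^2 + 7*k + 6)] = (-3*k^2 + 2*k + 25)/(k^4 + 14*k^3 + 61*k^2 + 84*k + 36)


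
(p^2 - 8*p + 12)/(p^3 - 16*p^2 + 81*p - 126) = (p - 2)/(p^2 - 10*p + 21)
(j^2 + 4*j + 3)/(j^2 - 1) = (j + 3)/(j - 1)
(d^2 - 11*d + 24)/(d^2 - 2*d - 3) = (d - 8)/(d + 1)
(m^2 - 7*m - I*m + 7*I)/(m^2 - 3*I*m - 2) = (m - 7)/(m - 2*I)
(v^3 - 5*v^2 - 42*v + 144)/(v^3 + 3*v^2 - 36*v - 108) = (v^2 - 11*v + 24)/(v^2 - 3*v - 18)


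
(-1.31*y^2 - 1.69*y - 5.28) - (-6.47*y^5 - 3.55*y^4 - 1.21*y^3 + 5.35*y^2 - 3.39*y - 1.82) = 6.47*y^5 + 3.55*y^4 + 1.21*y^3 - 6.66*y^2 + 1.7*y - 3.46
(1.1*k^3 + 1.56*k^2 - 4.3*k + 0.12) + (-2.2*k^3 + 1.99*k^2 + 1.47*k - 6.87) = -1.1*k^3 + 3.55*k^2 - 2.83*k - 6.75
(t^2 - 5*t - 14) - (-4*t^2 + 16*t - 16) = 5*t^2 - 21*t + 2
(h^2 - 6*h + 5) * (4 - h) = -h^3 + 10*h^2 - 29*h + 20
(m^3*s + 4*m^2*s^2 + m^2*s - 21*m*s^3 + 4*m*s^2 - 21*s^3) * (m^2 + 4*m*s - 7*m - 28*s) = m^5*s + 8*m^4*s^2 - 6*m^4*s - 5*m^3*s^3 - 48*m^3*s^2 - 7*m^3*s - 84*m^2*s^4 + 30*m^2*s^3 - 56*m^2*s^2 + 504*m*s^4 + 35*m*s^3 + 588*s^4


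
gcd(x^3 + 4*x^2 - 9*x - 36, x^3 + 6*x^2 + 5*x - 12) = x^2 + 7*x + 12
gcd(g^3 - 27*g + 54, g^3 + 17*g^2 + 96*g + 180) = g + 6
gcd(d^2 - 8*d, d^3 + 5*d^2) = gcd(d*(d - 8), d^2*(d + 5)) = d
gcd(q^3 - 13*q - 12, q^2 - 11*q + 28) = q - 4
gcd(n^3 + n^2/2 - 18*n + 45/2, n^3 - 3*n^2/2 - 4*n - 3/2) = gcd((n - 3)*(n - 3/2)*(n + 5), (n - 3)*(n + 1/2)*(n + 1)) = n - 3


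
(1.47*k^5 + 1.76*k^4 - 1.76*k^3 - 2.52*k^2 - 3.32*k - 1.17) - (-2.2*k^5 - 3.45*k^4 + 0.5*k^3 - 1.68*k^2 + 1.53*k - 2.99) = 3.67*k^5 + 5.21*k^4 - 2.26*k^3 - 0.84*k^2 - 4.85*k + 1.82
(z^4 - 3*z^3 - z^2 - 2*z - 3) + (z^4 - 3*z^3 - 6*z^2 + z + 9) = 2*z^4 - 6*z^3 - 7*z^2 - z + 6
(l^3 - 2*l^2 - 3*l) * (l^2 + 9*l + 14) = l^5 + 7*l^4 - 7*l^3 - 55*l^2 - 42*l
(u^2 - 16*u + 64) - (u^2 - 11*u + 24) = 40 - 5*u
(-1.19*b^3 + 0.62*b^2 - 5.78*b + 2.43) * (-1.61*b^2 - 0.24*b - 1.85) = 1.9159*b^5 - 0.7126*b^4 + 11.3585*b^3 - 3.6721*b^2 + 10.1098*b - 4.4955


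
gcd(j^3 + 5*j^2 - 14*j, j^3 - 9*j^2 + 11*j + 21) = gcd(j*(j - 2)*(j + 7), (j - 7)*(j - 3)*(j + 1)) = 1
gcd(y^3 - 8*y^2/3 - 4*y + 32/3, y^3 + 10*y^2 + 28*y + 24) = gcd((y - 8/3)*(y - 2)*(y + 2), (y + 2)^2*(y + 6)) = y + 2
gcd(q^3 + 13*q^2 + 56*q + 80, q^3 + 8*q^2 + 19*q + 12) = q + 4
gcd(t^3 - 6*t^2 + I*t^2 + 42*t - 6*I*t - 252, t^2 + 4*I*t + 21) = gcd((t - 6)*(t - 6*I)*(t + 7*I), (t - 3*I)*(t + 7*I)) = t + 7*I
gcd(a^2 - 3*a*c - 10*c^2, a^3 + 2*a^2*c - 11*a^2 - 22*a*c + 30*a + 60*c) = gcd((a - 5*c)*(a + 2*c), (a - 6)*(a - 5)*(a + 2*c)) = a + 2*c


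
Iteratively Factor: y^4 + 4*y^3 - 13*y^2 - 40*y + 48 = (y + 4)*(y^3 - 13*y + 12) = (y - 3)*(y + 4)*(y^2 + 3*y - 4) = (y - 3)*(y - 1)*(y + 4)*(y + 4)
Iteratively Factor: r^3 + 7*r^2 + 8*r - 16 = (r - 1)*(r^2 + 8*r + 16) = (r - 1)*(r + 4)*(r + 4)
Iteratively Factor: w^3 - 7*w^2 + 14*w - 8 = (w - 2)*(w^2 - 5*w + 4) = (w - 2)*(w - 1)*(w - 4)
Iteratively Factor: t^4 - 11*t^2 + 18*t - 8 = (t - 2)*(t^3 + 2*t^2 - 7*t + 4) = (t - 2)*(t - 1)*(t^2 + 3*t - 4) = (t - 2)*(t - 1)^2*(t + 4)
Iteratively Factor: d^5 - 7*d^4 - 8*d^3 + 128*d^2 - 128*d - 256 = (d + 4)*(d^4 - 11*d^3 + 36*d^2 - 16*d - 64) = (d - 4)*(d + 4)*(d^3 - 7*d^2 + 8*d + 16) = (d - 4)*(d + 1)*(d + 4)*(d^2 - 8*d + 16) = (d - 4)^2*(d + 1)*(d + 4)*(d - 4)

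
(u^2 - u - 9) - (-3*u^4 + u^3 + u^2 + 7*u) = 3*u^4 - u^3 - 8*u - 9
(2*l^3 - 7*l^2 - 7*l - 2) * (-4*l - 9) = -8*l^4 + 10*l^3 + 91*l^2 + 71*l + 18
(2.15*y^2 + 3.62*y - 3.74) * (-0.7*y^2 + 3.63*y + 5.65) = -1.505*y^4 + 5.2705*y^3 + 27.9061*y^2 + 6.8768*y - 21.131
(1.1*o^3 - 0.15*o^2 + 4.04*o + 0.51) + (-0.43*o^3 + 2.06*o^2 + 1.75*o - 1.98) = 0.67*o^3 + 1.91*o^2 + 5.79*o - 1.47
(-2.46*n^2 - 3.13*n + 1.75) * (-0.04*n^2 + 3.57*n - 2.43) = 0.0984*n^4 - 8.657*n^3 - 5.2663*n^2 + 13.8534*n - 4.2525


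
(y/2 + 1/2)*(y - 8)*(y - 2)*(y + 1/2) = y^4/2 - 17*y^3/4 + 3*y^2/4 + 19*y/2 + 4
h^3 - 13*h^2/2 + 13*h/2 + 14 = (h - 4)*(h - 7/2)*(h + 1)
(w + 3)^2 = w^2 + 6*w + 9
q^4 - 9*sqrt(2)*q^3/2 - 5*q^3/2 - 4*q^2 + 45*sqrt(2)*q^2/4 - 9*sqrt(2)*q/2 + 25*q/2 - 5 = (q - 2)*(q - 1/2)*(q - 5*sqrt(2))*(q + sqrt(2)/2)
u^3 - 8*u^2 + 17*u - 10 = (u - 5)*(u - 2)*(u - 1)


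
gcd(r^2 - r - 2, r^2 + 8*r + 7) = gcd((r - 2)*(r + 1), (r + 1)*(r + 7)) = r + 1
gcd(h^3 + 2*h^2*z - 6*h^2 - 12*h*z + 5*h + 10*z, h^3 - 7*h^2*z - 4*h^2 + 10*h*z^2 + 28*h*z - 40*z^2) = 1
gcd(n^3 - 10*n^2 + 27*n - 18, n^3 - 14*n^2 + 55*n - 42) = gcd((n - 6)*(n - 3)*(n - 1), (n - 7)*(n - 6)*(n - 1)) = n^2 - 7*n + 6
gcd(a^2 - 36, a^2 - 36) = a^2 - 36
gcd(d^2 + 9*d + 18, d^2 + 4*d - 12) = d + 6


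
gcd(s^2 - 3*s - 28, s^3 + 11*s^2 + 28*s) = s + 4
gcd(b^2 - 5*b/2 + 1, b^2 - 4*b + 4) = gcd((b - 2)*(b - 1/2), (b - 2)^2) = b - 2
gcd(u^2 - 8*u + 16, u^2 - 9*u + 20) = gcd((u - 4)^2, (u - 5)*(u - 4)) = u - 4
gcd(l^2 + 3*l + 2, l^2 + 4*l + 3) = l + 1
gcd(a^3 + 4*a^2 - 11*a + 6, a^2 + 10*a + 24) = a + 6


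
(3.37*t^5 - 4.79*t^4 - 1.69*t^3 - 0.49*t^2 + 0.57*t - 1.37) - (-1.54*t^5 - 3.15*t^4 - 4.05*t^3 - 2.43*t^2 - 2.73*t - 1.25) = 4.91*t^5 - 1.64*t^4 + 2.36*t^3 + 1.94*t^2 + 3.3*t - 0.12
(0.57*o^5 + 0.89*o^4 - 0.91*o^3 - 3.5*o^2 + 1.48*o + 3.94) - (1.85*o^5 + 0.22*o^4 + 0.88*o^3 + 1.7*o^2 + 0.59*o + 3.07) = -1.28*o^5 + 0.67*o^4 - 1.79*o^3 - 5.2*o^2 + 0.89*o + 0.87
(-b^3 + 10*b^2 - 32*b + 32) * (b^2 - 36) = -b^5 + 10*b^4 + 4*b^3 - 328*b^2 + 1152*b - 1152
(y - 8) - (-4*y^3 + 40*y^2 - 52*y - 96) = 4*y^3 - 40*y^2 + 53*y + 88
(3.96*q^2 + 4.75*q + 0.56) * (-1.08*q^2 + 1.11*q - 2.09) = -4.2768*q^4 - 0.734400000000001*q^3 - 3.6087*q^2 - 9.3059*q - 1.1704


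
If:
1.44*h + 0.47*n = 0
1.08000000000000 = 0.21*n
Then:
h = -1.68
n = 5.14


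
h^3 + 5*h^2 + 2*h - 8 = (h - 1)*(h + 2)*(h + 4)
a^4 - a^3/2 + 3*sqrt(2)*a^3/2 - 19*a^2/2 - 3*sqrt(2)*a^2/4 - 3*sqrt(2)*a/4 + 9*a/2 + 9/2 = (a - 1)*(a + 1/2)*(a - 3*sqrt(2)/2)*(a + 3*sqrt(2))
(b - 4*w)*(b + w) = b^2 - 3*b*w - 4*w^2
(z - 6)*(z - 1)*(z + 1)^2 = z^4 - 5*z^3 - 7*z^2 + 5*z + 6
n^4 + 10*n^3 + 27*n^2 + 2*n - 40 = (n - 1)*(n + 2)*(n + 4)*(n + 5)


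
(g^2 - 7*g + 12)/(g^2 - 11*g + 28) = (g - 3)/(g - 7)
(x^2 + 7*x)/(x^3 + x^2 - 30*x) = (x + 7)/(x^2 + x - 30)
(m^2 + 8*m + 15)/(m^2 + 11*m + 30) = (m + 3)/(m + 6)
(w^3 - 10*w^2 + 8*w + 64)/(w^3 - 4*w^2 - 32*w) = (w^2 - 2*w - 8)/(w*(w + 4))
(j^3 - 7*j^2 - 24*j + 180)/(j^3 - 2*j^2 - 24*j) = (j^2 - j - 30)/(j*(j + 4))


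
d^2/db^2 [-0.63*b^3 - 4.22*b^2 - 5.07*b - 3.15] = -3.78*b - 8.44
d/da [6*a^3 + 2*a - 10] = 18*a^2 + 2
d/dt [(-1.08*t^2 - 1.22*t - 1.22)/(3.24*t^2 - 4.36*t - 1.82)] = (8.6616*t^2 + 11.8368*t - 3.0988)/(10.4976*t^4 - 28.2528*t^3 + 7.216*t^2 + 15.8704*t + 3.3124)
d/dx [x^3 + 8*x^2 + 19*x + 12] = 3*x^2 + 16*x + 19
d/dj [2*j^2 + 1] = 4*j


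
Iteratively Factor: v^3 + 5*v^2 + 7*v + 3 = (v + 1)*(v^2 + 4*v + 3) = (v + 1)*(v + 3)*(v + 1)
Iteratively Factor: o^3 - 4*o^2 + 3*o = (o - 1)*(o^2 - 3*o) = (o - 3)*(o - 1)*(o)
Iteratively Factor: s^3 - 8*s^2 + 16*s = (s - 4)*(s^2 - 4*s) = s*(s - 4)*(s - 4)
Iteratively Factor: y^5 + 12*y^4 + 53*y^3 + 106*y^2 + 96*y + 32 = (y + 4)*(y^4 + 8*y^3 + 21*y^2 + 22*y + 8) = (y + 4)^2*(y^3 + 4*y^2 + 5*y + 2) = (y + 1)*(y + 4)^2*(y^2 + 3*y + 2) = (y + 1)*(y + 2)*(y + 4)^2*(y + 1)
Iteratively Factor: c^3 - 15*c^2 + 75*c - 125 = (c - 5)*(c^2 - 10*c + 25) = (c - 5)^2*(c - 5)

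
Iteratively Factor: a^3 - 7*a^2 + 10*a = (a - 5)*(a^2 - 2*a) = a*(a - 5)*(a - 2)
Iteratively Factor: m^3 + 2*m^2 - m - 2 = (m - 1)*(m^2 + 3*m + 2) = (m - 1)*(m + 2)*(m + 1)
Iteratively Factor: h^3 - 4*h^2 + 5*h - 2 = (h - 1)*(h^2 - 3*h + 2) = (h - 1)^2*(h - 2)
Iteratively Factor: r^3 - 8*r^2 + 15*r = (r)*(r^2 - 8*r + 15) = r*(r - 5)*(r - 3)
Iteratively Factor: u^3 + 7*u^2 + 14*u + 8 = (u + 4)*(u^2 + 3*u + 2) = (u + 1)*(u + 4)*(u + 2)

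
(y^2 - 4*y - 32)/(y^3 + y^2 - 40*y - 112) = (y - 8)/(y^2 - 3*y - 28)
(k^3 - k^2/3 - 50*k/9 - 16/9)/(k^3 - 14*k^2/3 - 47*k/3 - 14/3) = (k - 8/3)/(k - 7)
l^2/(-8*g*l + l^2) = -l/(8*g - l)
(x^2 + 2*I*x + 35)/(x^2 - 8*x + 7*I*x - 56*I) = (x - 5*I)/(x - 8)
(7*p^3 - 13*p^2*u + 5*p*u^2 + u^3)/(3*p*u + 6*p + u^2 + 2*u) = (7*p^3 - 13*p^2*u + 5*p*u^2 + u^3)/(3*p*u + 6*p + u^2 + 2*u)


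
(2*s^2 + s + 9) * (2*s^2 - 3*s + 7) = 4*s^4 - 4*s^3 + 29*s^2 - 20*s + 63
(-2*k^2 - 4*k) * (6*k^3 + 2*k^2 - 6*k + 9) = -12*k^5 - 28*k^4 + 4*k^3 + 6*k^2 - 36*k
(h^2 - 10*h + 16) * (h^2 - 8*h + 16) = h^4 - 18*h^3 + 112*h^2 - 288*h + 256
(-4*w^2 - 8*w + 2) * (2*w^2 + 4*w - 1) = -8*w^4 - 32*w^3 - 24*w^2 + 16*w - 2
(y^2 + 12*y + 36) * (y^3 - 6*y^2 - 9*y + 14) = y^5 + 6*y^4 - 45*y^3 - 310*y^2 - 156*y + 504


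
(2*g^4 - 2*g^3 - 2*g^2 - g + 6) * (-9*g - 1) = -18*g^5 + 16*g^4 + 20*g^3 + 11*g^2 - 53*g - 6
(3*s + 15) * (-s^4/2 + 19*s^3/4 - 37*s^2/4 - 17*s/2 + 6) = -3*s^5/2 + 27*s^4/4 + 87*s^3/2 - 657*s^2/4 - 219*s/2 + 90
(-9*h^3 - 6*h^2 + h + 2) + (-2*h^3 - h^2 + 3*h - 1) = -11*h^3 - 7*h^2 + 4*h + 1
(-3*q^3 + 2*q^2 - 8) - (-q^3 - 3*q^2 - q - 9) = -2*q^3 + 5*q^2 + q + 1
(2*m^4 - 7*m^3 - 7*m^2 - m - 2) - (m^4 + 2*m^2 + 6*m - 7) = m^4 - 7*m^3 - 9*m^2 - 7*m + 5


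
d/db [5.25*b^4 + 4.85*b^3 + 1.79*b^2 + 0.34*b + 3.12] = 21.0*b^3 + 14.55*b^2 + 3.58*b + 0.34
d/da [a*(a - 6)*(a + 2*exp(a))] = 2*a^2*exp(a) + 3*a^2 - 8*a*exp(a) - 12*a - 12*exp(a)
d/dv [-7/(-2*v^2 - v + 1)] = 7*(-4*v - 1)/(2*v^2 + v - 1)^2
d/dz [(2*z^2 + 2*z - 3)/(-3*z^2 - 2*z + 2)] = 2*(z^2 - 5*z - 1)/(9*z^4 + 12*z^3 - 8*z^2 - 8*z + 4)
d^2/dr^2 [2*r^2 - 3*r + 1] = 4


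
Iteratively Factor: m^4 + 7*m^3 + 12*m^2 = (m + 4)*(m^3 + 3*m^2) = m*(m + 4)*(m^2 + 3*m) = m*(m + 3)*(m + 4)*(m)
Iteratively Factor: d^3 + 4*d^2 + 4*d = (d + 2)*(d^2 + 2*d) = (d + 2)^2*(d)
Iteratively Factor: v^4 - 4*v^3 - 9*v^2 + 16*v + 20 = (v + 1)*(v^3 - 5*v^2 - 4*v + 20) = (v + 1)*(v + 2)*(v^2 - 7*v + 10) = (v - 2)*(v + 1)*(v + 2)*(v - 5)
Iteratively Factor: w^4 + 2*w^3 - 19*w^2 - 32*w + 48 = (w - 1)*(w^3 + 3*w^2 - 16*w - 48) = (w - 4)*(w - 1)*(w^2 + 7*w + 12) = (w - 4)*(w - 1)*(w + 3)*(w + 4)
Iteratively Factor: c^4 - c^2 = (c - 1)*(c^3 + c^2) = (c - 1)*(c + 1)*(c^2) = c*(c - 1)*(c + 1)*(c)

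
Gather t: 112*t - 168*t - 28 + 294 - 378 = -56*t - 112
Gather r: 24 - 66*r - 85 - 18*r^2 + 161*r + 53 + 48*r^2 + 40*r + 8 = 30*r^2 + 135*r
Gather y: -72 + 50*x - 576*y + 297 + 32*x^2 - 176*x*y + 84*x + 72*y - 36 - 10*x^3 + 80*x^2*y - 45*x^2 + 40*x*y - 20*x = -10*x^3 - 13*x^2 + 114*x + y*(80*x^2 - 136*x - 504) + 189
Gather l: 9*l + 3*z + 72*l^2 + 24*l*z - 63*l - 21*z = 72*l^2 + l*(24*z - 54) - 18*z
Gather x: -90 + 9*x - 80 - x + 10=8*x - 160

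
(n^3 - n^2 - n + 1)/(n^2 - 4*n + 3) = (n^2 - 1)/(n - 3)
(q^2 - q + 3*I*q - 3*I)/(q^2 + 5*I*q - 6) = (q - 1)/(q + 2*I)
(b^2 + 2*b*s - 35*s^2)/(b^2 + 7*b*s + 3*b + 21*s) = (b - 5*s)/(b + 3)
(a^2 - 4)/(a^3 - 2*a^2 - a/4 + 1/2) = 4*(a + 2)/(4*a^2 - 1)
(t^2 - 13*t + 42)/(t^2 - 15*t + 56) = (t - 6)/(t - 8)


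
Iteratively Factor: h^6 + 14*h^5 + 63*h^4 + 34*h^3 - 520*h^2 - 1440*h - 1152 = (h + 4)*(h^5 + 10*h^4 + 23*h^3 - 58*h^2 - 288*h - 288) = (h + 4)^2*(h^4 + 6*h^3 - h^2 - 54*h - 72) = (h + 4)^3*(h^3 + 2*h^2 - 9*h - 18) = (h + 3)*(h + 4)^3*(h^2 - h - 6) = (h + 2)*(h + 3)*(h + 4)^3*(h - 3)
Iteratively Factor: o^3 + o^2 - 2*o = (o)*(o^2 + o - 2) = o*(o + 2)*(o - 1)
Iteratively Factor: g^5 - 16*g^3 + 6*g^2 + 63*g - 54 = (g - 1)*(g^4 + g^3 - 15*g^2 - 9*g + 54) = (g - 2)*(g - 1)*(g^3 + 3*g^2 - 9*g - 27) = (g - 2)*(g - 1)*(g + 3)*(g^2 - 9) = (g - 3)*(g - 2)*(g - 1)*(g + 3)*(g + 3)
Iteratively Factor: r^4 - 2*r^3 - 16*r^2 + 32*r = (r - 4)*(r^3 + 2*r^2 - 8*r) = r*(r - 4)*(r^2 + 2*r - 8) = r*(r - 4)*(r - 2)*(r + 4)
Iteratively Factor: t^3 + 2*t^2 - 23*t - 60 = (t + 4)*(t^2 - 2*t - 15) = (t - 5)*(t + 4)*(t + 3)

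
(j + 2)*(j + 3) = j^2 + 5*j + 6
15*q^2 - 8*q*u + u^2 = (-5*q + u)*(-3*q + u)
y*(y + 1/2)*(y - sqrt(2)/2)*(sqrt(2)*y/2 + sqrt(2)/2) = sqrt(2)*y^4/2 - y^3/2 + 3*sqrt(2)*y^3/4 - 3*y^2/4 + sqrt(2)*y^2/4 - y/4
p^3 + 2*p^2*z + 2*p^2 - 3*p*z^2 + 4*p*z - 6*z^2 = (p + 2)*(p - z)*(p + 3*z)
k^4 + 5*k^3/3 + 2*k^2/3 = k^2*(k + 2/3)*(k + 1)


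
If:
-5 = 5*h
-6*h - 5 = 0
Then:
No Solution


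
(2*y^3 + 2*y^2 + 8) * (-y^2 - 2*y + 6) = -2*y^5 - 6*y^4 + 8*y^3 + 4*y^2 - 16*y + 48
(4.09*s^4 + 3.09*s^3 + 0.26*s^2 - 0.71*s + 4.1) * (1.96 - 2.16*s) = -8.8344*s^5 + 1.342*s^4 + 5.4948*s^3 + 2.0432*s^2 - 10.2476*s + 8.036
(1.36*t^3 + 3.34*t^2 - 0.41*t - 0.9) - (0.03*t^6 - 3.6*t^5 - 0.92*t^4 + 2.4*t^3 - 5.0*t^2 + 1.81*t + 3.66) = -0.03*t^6 + 3.6*t^5 + 0.92*t^4 - 1.04*t^3 + 8.34*t^2 - 2.22*t - 4.56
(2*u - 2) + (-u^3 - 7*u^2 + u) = -u^3 - 7*u^2 + 3*u - 2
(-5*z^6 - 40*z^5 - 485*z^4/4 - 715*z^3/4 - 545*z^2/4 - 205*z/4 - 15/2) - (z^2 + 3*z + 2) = -5*z^6 - 40*z^5 - 485*z^4/4 - 715*z^3/4 - 549*z^2/4 - 217*z/4 - 19/2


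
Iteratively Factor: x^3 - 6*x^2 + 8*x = (x - 4)*(x^2 - 2*x) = x*(x - 4)*(x - 2)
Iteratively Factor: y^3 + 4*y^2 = (y + 4)*(y^2) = y*(y + 4)*(y)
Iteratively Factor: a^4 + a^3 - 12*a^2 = (a)*(a^3 + a^2 - 12*a) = a*(a + 4)*(a^2 - 3*a) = a^2*(a + 4)*(a - 3)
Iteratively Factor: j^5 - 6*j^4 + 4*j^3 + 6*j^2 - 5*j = (j)*(j^4 - 6*j^3 + 4*j^2 + 6*j - 5) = j*(j + 1)*(j^3 - 7*j^2 + 11*j - 5) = j*(j - 1)*(j + 1)*(j^2 - 6*j + 5) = j*(j - 5)*(j - 1)*(j + 1)*(j - 1)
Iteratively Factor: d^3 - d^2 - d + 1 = (d - 1)*(d^2 - 1) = (d - 1)*(d + 1)*(d - 1)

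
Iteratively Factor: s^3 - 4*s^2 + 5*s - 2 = (s - 2)*(s^2 - 2*s + 1) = (s - 2)*(s - 1)*(s - 1)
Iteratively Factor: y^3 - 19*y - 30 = (y + 2)*(y^2 - 2*y - 15) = (y - 5)*(y + 2)*(y + 3)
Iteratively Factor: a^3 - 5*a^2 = (a - 5)*(a^2) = a*(a - 5)*(a)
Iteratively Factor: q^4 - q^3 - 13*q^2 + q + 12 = (q + 3)*(q^3 - 4*q^2 - q + 4) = (q - 1)*(q + 3)*(q^2 - 3*q - 4) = (q - 4)*(q - 1)*(q + 3)*(q + 1)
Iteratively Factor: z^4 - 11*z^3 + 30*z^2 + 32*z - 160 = (z - 4)*(z^3 - 7*z^2 + 2*z + 40) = (z - 4)^2*(z^2 - 3*z - 10) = (z - 5)*(z - 4)^2*(z + 2)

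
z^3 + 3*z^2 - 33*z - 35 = (z - 5)*(z + 1)*(z + 7)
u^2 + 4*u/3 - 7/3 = (u - 1)*(u + 7/3)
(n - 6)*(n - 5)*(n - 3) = n^3 - 14*n^2 + 63*n - 90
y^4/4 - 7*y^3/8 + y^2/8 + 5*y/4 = y*(y/4 + 1/4)*(y - 5/2)*(y - 2)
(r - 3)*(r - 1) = r^2 - 4*r + 3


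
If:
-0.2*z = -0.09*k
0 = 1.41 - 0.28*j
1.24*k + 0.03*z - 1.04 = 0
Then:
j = 5.04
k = 0.83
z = 0.37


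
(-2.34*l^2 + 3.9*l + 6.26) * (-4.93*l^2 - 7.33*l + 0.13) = 11.5362*l^4 - 2.0748*l^3 - 59.753*l^2 - 45.3788*l + 0.8138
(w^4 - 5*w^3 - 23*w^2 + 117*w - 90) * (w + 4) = w^5 - w^4 - 43*w^3 + 25*w^2 + 378*w - 360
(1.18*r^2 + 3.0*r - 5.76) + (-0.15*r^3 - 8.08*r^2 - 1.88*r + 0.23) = -0.15*r^3 - 6.9*r^2 + 1.12*r - 5.53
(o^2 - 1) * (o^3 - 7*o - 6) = o^5 - 8*o^3 - 6*o^2 + 7*o + 6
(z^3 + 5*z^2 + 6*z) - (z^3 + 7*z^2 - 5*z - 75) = -2*z^2 + 11*z + 75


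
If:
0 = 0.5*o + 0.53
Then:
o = -1.06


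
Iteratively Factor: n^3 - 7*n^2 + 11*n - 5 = (n - 1)*(n^2 - 6*n + 5) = (n - 1)^2*(n - 5)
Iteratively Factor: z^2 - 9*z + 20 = (z - 4)*(z - 5)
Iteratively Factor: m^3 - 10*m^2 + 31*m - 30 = (m - 3)*(m^2 - 7*m + 10) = (m - 5)*(m - 3)*(m - 2)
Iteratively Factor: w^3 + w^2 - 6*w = (w + 3)*(w^2 - 2*w) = (w - 2)*(w + 3)*(w)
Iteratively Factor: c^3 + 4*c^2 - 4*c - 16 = (c + 2)*(c^2 + 2*c - 8) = (c - 2)*(c + 2)*(c + 4)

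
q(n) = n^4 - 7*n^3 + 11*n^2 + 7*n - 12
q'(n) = 4*n^3 - 21*n^2 + 22*n + 7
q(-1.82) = 64.87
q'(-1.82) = -126.71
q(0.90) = -1.24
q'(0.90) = 12.71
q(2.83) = 1.39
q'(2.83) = -8.27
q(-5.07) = 1808.27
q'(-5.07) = -1165.64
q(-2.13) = 111.22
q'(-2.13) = -173.79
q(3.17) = -1.28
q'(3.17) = -6.87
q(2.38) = 4.68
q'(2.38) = -5.67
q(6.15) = 249.38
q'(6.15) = 278.46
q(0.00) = -12.00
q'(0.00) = 7.00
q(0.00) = -12.00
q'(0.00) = 7.00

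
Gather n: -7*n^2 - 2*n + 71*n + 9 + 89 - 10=-7*n^2 + 69*n + 88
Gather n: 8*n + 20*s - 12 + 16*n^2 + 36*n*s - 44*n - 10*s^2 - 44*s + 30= 16*n^2 + n*(36*s - 36) - 10*s^2 - 24*s + 18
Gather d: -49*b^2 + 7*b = -49*b^2 + 7*b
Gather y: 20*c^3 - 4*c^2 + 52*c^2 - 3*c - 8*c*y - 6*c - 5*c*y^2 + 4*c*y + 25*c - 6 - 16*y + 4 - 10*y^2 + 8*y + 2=20*c^3 + 48*c^2 + 16*c + y^2*(-5*c - 10) + y*(-4*c - 8)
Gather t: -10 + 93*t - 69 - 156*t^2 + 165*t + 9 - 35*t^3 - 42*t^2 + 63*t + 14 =-35*t^3 - 198*t^2 + 321*t - 56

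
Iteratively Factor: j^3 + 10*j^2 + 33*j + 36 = (j + 3)*(j^2 + 7*j + 12) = (j + 3)*(j + 4)*(j + 3)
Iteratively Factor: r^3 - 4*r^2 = (r)*(r^2 - 4*r) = r^2*(r - 4)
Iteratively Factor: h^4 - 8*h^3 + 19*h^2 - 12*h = (h)*(h^3 - 8*h^2 + 19*h - 12) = h*(h - 4)*(h^2 - 4*h + 3) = h*(h - 4)*(h - 3)*(h - 1)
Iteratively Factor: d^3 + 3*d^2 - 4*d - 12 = (d - 2)*(d^2 + 5*d + 6) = (d - 2)*(d + 3)*(d + 2)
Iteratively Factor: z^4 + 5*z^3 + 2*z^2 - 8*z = (z - 1)*(z^3 + 6*z^2 + 8*z) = (z - 1)*(z + 2)*(z^2 + 4*z) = z*(z - 1)*(z + 2)*(z + 4)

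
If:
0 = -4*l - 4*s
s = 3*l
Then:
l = 0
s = 0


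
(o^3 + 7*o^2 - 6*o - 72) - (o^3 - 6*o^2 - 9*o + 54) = 13*o^2 + 3*o - 126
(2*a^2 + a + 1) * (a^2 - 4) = 2*a^4 + a^3 - 7*a^2 - 4*a - 4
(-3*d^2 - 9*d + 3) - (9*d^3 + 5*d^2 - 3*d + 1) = -9*d^3 - 8*d^2 - 6*d + 2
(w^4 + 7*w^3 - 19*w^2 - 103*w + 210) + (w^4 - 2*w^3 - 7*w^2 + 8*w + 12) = 2*w^4 + 5*w^3 - 26*w^2 - 95*w + 222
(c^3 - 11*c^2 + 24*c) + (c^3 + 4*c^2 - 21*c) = 2*c^3 - 7*c^2 + 3*c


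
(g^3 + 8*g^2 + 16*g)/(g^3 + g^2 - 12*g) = (g + 4)/(g - 3)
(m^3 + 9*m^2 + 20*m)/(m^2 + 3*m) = (m^2 + 9*m + 20)/(m + 3)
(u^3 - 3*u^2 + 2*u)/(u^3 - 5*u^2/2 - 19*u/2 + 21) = 2*u*(u - 1)/(2*u^2 - u - 21)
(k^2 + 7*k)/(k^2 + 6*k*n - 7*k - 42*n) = k*(k + 7)/(k^2 + 6*k*n - 7*k - 42*n)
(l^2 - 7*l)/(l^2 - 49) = l/(l + 7)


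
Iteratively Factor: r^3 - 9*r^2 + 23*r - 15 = (r - 3)*(r^2 - 6*r + 5) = (r - 5)*(r - 3)*(r - 1)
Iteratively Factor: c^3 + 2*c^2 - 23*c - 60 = (c - 5)*(c^2 + 7*c + 12) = (c - 5)*(c + 3)*(c + 4)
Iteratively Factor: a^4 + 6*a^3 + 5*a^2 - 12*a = (a - 1)*(a^3 + 7*a^2 + 12*a) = a*(a - 1)*(a^2 + 7*a + 12) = a*(a - 1)*(a + 4)*(a + 3)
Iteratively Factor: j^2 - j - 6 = (j - 3)*(j + 2)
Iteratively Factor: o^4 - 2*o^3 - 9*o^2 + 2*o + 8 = (o - 1)*(o^3 - o^2 - 10*o - 8) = (o - 1)*(o + 1)*(o^2 - 2*o - 8) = (o - 4)*(o - 1)*(o + 1)*(o + 2)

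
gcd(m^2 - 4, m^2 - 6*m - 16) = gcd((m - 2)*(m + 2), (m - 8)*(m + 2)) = m + 2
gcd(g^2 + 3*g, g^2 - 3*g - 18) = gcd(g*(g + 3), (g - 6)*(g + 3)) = g + 3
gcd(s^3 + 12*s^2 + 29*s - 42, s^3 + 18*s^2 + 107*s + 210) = s^2 + 13*s + 42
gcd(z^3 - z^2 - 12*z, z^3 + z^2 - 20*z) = z^2 - 4*z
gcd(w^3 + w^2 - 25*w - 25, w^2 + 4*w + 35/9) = 1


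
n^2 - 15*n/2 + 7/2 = (n - 7)*(n - 1/2)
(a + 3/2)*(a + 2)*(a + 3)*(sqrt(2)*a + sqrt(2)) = sqrt(2)*a^4 + 15*sqrt(2)*a^3/2 + 20*sqrt(2)*a^2 + 45*sqrt(2)*a/2 + 9*sqrt(2)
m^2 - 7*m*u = m*(m - 7*u)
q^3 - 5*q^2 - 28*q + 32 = (q - 8)*(q - 1)*(q + 4)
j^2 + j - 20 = (j - 4)*(j + 5)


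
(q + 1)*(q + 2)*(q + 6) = q^3 + 9*q^2 + 20*q + 12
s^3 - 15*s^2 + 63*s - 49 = (s - 7)^2*(s - 1)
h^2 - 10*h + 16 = (h - 8)*(h - 2)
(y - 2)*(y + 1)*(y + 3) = y^3 + 2*y^2 - 5*y - 6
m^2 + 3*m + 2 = (m + 1)*(m + 2)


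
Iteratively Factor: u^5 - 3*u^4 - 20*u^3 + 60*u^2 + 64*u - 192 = (u + 2)*(u^4 - 5*u^3 - 10*u^2 + 80*u - 96) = (u + 2)*(u + 4)*(u^3 - 9*u^2 + 26*u - 24) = (u - 3)*(u + 2)*(u + 4)*(u^2 - 6*u + 8) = (u - 4)*(u - 3)*(u + 2)*(u + 4)*(u - 2)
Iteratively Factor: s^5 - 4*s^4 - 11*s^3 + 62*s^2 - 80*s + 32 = (s - 1)*(s^4 - 3*s^3 - 14*s^2 + 48*s - 32) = (s - 1)*(s + 4)*(s^3 - 7*s^2 + 14*s - 8) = (s - 1)^2*(s + 4)*(s^2 - 6*s + 8) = (s - 4)*(s - 1)^2*(s + 4)*(s - 2)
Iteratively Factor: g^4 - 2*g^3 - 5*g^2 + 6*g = (g + 2)*(g^3 - 4*g^2 + 3*g) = (g - 3)*(g + 2)*(g^2 - g) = (g - 3)*(g - 1)*(g + 2)*(g)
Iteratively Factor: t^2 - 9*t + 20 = (t - 5)*(t - 4)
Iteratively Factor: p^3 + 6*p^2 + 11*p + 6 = (p + 1)*(p^2 + 5*p + 6) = (p + 1)*(p + 2)*(p + 3)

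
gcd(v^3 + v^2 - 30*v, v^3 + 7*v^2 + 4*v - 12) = v + 6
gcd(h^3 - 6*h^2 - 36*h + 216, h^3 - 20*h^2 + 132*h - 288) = h^2 - 12*h + 36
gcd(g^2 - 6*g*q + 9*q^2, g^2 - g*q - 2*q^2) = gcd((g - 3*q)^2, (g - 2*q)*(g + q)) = 1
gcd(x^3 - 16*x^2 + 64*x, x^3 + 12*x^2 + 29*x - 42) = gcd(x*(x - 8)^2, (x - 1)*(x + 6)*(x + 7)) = 1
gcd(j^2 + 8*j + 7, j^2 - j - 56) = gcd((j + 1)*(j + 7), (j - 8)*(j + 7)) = j + 7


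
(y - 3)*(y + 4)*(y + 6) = y^3 + 7*y^2 - 6*y - 72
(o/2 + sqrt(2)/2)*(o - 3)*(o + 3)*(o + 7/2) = o^4/2 + sqrt(2)*o^3/2 + 7*o^3/4 - 9*o^2/2 + 7*sqrt(2)*o^2/4 - 63*o/4 - 9*sqrt(2)*o/2 - 63*sqrt(2)/4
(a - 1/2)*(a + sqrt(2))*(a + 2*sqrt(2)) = a^3 - a^2/2 + 3*sqrt(2)*a^2 - 3*sqrt(2)*a/2 + 4*a - 2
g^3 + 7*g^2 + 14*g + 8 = (g + 1)*(g + 2)*(g + 4)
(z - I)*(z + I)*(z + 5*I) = z^3 + 5*I*z^2 + z + 5*I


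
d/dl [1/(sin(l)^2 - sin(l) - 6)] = (1 - 2*sin(l))*cos(l)/(sin(l) + cos(l)^2 + 5)^2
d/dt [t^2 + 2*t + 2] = 2*t + 2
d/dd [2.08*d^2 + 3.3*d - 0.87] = 4.16*d + 3.3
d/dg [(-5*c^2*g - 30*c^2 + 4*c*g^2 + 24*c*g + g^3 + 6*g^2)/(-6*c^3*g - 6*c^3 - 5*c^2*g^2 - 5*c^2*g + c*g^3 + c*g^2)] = ((5*c^2 - 8*c*g - 24*c - 3*g^2 - 12*g)*(6*c^2*g + 6*c^2 + 5*c*g^2 + 5*c*g - g^3 - g^2) + (6*c^2 + 10*c*g + 5*c - 3*g^2 - 2*g)*(-5*c^2*g - 30*c^2 + 4*c*g^2 + 24*c*g + g^3 + 6*g^2))/(c*(6*c^2*g + 6*c^2 + 5*c*g^2 + 5*c*g - g^3 - g^2)^2)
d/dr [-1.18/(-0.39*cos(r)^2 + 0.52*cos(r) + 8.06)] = (0.9204*cos(r) - 0.6136)*sin(r)/(-0.39*cos(r)^2 + 0.52*cos(r) + 8.06)^2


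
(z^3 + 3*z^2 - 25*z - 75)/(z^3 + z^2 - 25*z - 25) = (z + 3)/(z + 1)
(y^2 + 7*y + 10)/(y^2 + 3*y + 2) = (y + 5)/(y + 1)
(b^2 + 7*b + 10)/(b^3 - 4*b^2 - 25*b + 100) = (b + 2)/(b^2 - 9*b + 20)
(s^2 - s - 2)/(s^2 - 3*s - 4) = (s - 2)/(s - 4)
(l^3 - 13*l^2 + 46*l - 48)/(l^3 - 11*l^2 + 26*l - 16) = (l - 3)/(l - 1)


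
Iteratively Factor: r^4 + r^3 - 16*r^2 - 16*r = (r)*(r^3 + r^2 - 16*r - 16) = r*(r + 4)*(r^2 - 3*r - 4) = r*(r - 4)*(r + 4)*(r + 1)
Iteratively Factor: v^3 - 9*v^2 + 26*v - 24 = (v - 2)*(v^2 - 7*v + 12) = (v - 4)*(v - 2)*(v - 3)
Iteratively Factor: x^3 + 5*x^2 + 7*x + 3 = (x + 1)*(x^2 + 4*x + 3) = (x + 1)^2*(x + 3)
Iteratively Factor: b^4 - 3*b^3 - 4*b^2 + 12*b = (b - 3)*(b^3 - 4*b) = (b - 3)*(b + 2)*(b^2 - 2*b) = b*(b - 3)*(b + 2)*(b - 2)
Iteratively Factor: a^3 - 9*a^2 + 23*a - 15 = (a - 1)*(a^2 - 8*a + 15) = (a - 3)*(a - 1)*(a - 5)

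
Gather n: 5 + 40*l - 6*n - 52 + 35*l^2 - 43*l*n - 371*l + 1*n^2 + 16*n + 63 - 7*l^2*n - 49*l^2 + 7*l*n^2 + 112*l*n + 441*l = -14*l^2 + 110*l + n^2*(7*l + 1) + n*(-7*l^2 + 69*l + 10) + 16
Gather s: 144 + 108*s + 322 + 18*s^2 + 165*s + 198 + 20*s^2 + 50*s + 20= 38*s^2 + 323*s + 684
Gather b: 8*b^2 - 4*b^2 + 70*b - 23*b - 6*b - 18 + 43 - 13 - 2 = 4*b^2 + 41*b + 10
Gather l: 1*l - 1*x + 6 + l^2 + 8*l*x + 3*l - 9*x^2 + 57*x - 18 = l^2 + l*(8*x + 4) - 9*x^2 + 56*x - 12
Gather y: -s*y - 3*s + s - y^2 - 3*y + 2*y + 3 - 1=-2*s - y^2 + y*(-s - 1) + 2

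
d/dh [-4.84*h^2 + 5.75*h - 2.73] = 5.75 - 9.68*h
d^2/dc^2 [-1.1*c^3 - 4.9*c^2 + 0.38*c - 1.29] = -6.6*c - 9.8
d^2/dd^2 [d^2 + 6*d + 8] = 2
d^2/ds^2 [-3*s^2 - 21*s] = -6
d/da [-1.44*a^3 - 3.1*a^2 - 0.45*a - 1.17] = -4.32*a^2 - 6.2*a - 0.45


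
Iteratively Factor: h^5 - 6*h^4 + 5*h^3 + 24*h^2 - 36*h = (h + 2)*(h^4 - 8*h^3 + 21*h^2 - 18*h) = h*(h + 2)*(h^3 - 8*h^2 + 21*h - 18) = h*(h - 2)*(h + 2)*(h^2 - 6*h + 9) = h*(h - 3)*(h - 2)*(h + 2)*(h - 3)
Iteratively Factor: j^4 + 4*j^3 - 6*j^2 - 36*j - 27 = (j + 3)*(j^3 + j^2 - 9*j - 9) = (j + 3)^2*(j^2 - 2*j - 3) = (j - 3)*(j + 3)^2*(j + 1)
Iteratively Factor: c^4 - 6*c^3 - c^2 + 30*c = (c - 3)*(c^3 - 3*c^2 - 10*c) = c*(c - 3)*(c^2 - 3*c - 10) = c*(c - 3)*(c + 2)*(c - 5)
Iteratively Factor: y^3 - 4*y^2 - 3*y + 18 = (y + 2)*(y^2 - 6*y + 9) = (y - 3)*(y + 2)*(y - 3)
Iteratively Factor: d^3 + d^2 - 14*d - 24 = (d + 2)*(d^2 - d - 12) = (d - 4)*(d + 2)*(d + 3)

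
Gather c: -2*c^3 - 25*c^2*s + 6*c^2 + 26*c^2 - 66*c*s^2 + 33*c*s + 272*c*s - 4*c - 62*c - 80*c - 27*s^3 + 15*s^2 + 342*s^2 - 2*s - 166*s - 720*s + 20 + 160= -2*c^3 + c^2*(32 - 25*s) + c*(-66*s^2 + 305*s - 146) - 27*s^3 + 357*s^2 - 888*s + 180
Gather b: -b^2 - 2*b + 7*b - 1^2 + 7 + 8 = -b^2 + 5*b + 14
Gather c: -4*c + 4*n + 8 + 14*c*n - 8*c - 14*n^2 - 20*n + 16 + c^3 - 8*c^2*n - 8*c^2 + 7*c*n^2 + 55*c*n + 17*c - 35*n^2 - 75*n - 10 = c^3 + c^2*(-8*n - 8) + c*(7*n^2 + 69*n + 5) - 49*n^2 - 91*n + 14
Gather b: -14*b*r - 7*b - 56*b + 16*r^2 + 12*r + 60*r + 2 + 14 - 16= b*(-14*r - 63) + 16*r^2 + 72*r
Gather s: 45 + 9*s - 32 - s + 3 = 8*s + 16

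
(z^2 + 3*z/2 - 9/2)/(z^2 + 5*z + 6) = (z - 3/2)/(z + 2)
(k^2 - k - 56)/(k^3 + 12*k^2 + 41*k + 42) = (k - 8)/(k^2 + 5*k + 6)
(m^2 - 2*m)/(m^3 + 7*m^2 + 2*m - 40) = m/(m^2 + 9*m + 20)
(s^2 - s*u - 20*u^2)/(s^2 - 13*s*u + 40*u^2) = (s + 4*u)/(s - 8*u)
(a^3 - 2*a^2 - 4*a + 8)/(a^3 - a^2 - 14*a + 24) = (a^2 - 4)/(a^2 + a - 12)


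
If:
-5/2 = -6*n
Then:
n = 5/12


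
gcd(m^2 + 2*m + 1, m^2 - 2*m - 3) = m + 1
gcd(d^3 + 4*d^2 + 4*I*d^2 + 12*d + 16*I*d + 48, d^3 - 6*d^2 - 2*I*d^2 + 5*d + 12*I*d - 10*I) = d - 2*I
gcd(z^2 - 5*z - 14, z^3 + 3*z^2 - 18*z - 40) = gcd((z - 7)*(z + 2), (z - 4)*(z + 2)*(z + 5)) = z + 2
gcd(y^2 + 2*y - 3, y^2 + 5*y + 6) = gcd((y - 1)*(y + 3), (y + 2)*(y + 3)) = y + 3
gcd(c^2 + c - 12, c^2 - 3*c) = c - 3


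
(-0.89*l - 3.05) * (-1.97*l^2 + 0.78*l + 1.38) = 1.7533*l^3 + 5.3143*l^2 - 3.6072*l - 4.209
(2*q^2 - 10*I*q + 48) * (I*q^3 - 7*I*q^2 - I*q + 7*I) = 2*I*q^5 + 10*q^4 - 14*I*q^4 - 70*q^3 + 46*I*q^3 - 10*q^2 - 322*I*q^2 + 70*q - 48*I*q + 336*I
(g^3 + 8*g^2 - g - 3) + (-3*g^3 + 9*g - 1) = -2*g^3 + 8*g^2 + 8*g - 4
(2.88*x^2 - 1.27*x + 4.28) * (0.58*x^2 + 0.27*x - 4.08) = 1.6704*x^4 + 0.0410000000000001*x^3 - 9.6109*x^2 + 6.3372*x - 17.4624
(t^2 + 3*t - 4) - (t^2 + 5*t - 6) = 2 - 2*t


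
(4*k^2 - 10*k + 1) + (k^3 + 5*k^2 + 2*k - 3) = k^3 + 9*k^2 - 8*k - 2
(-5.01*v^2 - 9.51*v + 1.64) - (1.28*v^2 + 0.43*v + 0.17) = -6.29*v^2 - 9.94*v + 1.47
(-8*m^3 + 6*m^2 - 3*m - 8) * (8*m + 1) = -64*m^4 + 40*m^3 - 18*m^2 - 67*m - 8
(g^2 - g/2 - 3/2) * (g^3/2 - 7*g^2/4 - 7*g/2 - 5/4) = g^5/2 - 2*g^4 - 27*g^3/8 + 25*g^2/8 + 47*g/8 + 15/8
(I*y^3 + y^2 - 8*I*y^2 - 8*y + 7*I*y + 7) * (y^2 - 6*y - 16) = I*y^5 + y^4 - 14*I*y^4 - 14*y^3 + 39*I*y^3 + 39*y^2 + 86*I*y^2 + 86*y - 112*I*y - 112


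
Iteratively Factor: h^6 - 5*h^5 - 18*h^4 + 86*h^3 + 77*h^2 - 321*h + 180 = (h + 3)*(h^5 - 8*h^4 + 6*h^3 + 68*h^2 - 127*h + 60) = (h + 3)^2*(h^4 - 11*h^3 + 39*h^2 - 49*h + 20) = (h - 5)*(h + 3)^2*(h^3 - 6*h^2 + 9*h - 4) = (h - 5)*(h - 4)*(h + 3)^2*(h^2 - 2*h + 1) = (h - 5)*(h - 4)*(h - 1)*(h + 3)^2*(h - 1)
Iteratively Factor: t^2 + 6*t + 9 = (t + 3)*(t + 3)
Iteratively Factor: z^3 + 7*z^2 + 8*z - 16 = (z + 4)*(z^2 + 3*z - 4) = (z + 4)^2*(z - 1)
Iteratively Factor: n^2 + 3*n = (n)*(n + 3)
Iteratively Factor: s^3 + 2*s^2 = (s)*(s^2 + 2*s) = s^2*(s + 2)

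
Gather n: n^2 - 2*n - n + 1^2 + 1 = n^2 - 3*n + 2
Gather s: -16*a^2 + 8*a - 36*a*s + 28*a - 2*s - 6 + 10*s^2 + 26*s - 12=-16*a^2 + 36*a + 10*s^2 + s*(24 - 36*a) - 18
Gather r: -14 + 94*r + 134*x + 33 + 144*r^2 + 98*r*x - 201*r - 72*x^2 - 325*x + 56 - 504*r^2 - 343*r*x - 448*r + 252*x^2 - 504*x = -360*r^2 + r*(-245*x - 555) + 180*x^2 - 695*x + 75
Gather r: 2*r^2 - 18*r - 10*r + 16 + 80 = 2*r^2 - 28*r + 96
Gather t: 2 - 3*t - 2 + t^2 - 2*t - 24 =t^2 - 5*t - 24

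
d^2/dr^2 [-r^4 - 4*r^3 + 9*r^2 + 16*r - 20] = -12*r^2 - 24*r + 18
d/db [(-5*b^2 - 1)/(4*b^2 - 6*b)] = (15*b^2 + 4*b - 3)/(2*b^2*(4*b^2 - 12*b + 9))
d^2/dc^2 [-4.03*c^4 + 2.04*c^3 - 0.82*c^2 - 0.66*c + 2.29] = -48.36*c^2 + 12.24*c - 1.64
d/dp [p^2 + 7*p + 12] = 2*p + 7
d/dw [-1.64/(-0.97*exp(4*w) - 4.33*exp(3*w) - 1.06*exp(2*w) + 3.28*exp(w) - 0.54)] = (-6.3632*exp(3*w) - 21.3036*exp(2*w) - 3.4768*exp(w) + 5.3792)*exp(w)/(0.97*exp(4*w) + 4.33*exp(3*w) + 1.06*exp(2*w) - 3.28*exp(w) + 0.54)^2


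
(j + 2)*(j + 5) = j^2 + 7*j + 10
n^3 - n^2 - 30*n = n*(n - 6)*(n + 5)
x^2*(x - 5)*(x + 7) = x^4 + 2*x^3 - 35*x^2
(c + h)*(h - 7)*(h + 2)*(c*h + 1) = c^2*h^3 - 5*c^2*h^2 - 14*c^2*h + c*h^4 - 5*c*h^3 - 13*c*h^2 - 5*c*h - 14*c + h^3 - 5*h^2 - 14*h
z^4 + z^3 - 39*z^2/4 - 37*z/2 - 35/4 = (z - 7/2)*(z + 1)^2*(z + 5/2)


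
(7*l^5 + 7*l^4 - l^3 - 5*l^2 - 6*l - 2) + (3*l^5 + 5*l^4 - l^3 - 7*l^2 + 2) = 10*l^5 + 12*l^4 - 2*l^3 - 12*l^2 - 6*l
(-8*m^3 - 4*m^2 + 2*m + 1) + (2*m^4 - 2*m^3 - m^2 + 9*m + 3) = 2*m^4 - 10*m^3 - 5*m^2 + 11*m + 4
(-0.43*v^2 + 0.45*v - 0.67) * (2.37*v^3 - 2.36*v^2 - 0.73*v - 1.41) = -1.0191*v^5 + 2.0813*v^4 - 2.336*v^3 + 1.859*v^2 - 0.1454*v + 0.9447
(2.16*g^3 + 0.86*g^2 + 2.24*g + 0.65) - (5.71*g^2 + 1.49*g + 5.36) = 2.16*g^3 - 4.85*g^2 + 0.75*g - 4.71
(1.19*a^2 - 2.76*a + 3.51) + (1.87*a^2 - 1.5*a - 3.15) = 3.06*a^2 - 4.26*a + 0.36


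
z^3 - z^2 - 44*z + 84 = (z - 6)*(z - 2)*(z + 7)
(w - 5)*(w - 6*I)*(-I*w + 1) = -I*w^3 - 5*w^2 + 5*I*w^2 + 25*w - 6*I*w + 30*I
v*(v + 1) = v^2 + v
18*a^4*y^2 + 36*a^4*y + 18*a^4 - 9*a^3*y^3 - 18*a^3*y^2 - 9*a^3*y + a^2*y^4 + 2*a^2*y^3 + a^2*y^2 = (-6*a + y)*(-3*a + y)*(a*y + a)^2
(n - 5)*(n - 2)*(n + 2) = n^3 - 5*n^2 - 4*n + 20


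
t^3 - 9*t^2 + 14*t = t*(t - 7)*(t - 2)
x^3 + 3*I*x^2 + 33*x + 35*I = (x - 5*I)*(x + I)*(x + 7*I)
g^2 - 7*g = g*(g - 7)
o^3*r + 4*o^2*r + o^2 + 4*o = o*(o + 4)*(o*r + 1)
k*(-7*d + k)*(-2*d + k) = 14*d^2*k - 9*d*k^2 + k^3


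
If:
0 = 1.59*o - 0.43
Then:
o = 0.27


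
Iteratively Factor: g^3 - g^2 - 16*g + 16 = (g - 1)*(g^2 - 16) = (g - 4)*(g - 1)*(g + 4)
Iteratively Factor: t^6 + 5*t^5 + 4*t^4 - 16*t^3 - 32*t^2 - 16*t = (t)*(t^5 + 5*t^4 + 4*t^3 - 16*t^2 - 32*t - 16) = t*(t + 2)*(t^4 + 3*t^3 - 2*t^2 - 12*t - 8) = t*(t + 1)*(t + 2)*(t^3 + 2*t^2 - 4*t - 8) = t*(t - 2)*(t + 1)*(t + 2)*(t^2 + 4*t + 4) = t*(t - 2)*(t + 1)*(t + 2)^2*(t + 2)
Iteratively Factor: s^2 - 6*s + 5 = (s - 5)*(s - 1)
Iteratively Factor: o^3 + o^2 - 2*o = (o - 1)*(o^2 + 2*o) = o*(o - 1)*(o + 2)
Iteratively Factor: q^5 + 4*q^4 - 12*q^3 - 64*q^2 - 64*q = (q + 4)*(q^4 - 12*q^2 - 16*q) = (q - 4)*(q + 4)*(q^3 + 4*q^2 + 4*q) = (q - 4)*(q + 2)*(q + 4)*(q^2 + 2*q) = q*(q - 4)*(q + 2)*(q + 4)*(q + 2)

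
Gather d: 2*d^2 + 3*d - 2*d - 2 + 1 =2*d^2 + d - 1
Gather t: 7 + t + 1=t + 8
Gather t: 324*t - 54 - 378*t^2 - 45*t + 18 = -378*t^2 + 279*t - 36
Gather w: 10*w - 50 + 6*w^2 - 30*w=6*w^2 - 20*w - 50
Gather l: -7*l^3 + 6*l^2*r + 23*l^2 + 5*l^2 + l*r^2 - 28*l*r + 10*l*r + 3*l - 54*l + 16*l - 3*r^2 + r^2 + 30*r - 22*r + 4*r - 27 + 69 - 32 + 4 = -7*l^3 + l^2*(6*r + 28) + l*(r^2 - 18*r - 35) - 2*r^2 + 12*r + 14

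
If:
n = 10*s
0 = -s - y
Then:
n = -10*y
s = -y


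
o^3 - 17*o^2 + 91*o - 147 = (o - 7)^2*(o - 3)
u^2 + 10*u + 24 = (u + 4)*(u + 6)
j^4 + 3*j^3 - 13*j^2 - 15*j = j*(j - 3)*(j + 1)*(j + 5)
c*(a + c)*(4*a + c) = 4*a^2*c + 5*a*c^2 + c^3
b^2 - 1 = (b - 1)*(b + 1)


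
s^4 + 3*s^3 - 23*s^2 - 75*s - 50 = (s - 5)*(s + 1)*(s + 2)*(s + 5)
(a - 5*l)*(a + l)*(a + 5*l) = a^3 + a^2*l - 25*a*l^2 - 25*l^3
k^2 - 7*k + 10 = (k - 5)*(k - 2)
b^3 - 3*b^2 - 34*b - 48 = (b - 8)*(b + 2)*(b + 3)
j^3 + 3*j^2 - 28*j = j*(j - 4)*(j + 7)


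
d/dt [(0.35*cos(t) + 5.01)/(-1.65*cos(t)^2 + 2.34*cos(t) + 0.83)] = (-0.5775*cos(t)^2 - 16.533*cos(t) + 11.4329)*sin(t)/(2.7225*cos(t)^4 - 7.722*cos(t)^3 + 2.7366*cos(t)^2 + 3.8844*cos(t) + 0.6889)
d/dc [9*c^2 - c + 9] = 18*c - 1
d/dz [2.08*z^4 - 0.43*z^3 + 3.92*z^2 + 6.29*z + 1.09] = 8.32*z^3 - 1.29*z^2 + 7.84*z + 6.29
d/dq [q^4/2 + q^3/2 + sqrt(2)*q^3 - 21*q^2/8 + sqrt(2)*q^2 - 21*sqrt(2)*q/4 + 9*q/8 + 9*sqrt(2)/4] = 2*q^3 + 3*q^2/2 + 3*sqrt(2)*q^2 - 21*q/4 + 2*sqrt(2)*q - 21*sqrt(2)/4 + 9/8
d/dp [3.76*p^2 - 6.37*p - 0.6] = 7.52*p - 6.37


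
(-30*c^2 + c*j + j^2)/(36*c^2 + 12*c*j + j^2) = (-5*c + j)/(6*c + j)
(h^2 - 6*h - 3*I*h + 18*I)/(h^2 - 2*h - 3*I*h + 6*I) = (h - 6)/(h - 2)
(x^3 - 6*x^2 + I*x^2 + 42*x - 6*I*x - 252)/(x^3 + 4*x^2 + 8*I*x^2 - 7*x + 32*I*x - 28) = (x^2 - 6*x*(1 + I) + 36*I)/(x^2 + x*(4 + I) + 4*I)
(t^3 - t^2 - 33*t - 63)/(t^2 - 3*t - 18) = (t^2 - 4*t - 21)/(t - 6)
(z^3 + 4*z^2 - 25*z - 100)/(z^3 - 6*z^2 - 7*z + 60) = (z^2 + 9*z + 20)/(z^2 - z - 12)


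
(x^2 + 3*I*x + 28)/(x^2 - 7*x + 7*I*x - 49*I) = (x - 4*I)/(x - 7)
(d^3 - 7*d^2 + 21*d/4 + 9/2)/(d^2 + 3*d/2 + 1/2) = (d^2 - 15*d/2 + 9)/(d + 1)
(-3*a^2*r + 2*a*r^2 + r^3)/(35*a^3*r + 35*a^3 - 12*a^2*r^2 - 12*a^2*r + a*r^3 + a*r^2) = r*(-3*a^2 + 2*a*r + r^2)/(a*(35*a^2*r + 35*a^2 - 12*a*r^2 - 12*a*r + r^3 + r^2))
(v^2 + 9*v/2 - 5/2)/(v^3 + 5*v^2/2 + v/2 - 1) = (v + 5)/(v^2 + 3*v + 2)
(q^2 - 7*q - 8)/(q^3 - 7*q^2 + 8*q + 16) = (q - 8)/(q^2 - 8*q + 16)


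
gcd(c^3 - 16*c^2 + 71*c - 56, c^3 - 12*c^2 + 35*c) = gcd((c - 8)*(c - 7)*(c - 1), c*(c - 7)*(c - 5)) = c - 7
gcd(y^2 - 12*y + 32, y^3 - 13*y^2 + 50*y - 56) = y - 4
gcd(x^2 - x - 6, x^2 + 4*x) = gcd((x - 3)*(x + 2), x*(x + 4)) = 1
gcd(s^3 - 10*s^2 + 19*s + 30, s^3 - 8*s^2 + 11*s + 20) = s^2 - 4*s - 5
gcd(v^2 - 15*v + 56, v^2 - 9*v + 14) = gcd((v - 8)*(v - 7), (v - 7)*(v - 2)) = v - 7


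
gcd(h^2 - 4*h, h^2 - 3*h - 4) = h - 4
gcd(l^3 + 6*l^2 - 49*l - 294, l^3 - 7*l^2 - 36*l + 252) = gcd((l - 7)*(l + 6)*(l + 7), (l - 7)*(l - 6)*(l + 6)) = l^2 - l - 42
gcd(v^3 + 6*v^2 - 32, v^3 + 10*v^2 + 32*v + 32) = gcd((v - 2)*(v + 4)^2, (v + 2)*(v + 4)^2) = v^2 + 8*v + 16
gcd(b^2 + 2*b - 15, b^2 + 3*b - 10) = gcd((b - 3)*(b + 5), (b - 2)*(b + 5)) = b + 5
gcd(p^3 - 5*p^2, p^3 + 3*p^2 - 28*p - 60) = p - 5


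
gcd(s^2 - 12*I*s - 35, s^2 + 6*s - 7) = 1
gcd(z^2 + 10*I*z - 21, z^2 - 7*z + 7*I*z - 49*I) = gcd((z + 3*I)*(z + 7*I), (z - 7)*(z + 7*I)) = z + 7*I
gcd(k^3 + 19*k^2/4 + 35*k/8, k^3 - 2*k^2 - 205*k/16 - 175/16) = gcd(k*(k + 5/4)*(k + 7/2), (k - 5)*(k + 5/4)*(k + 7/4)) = k + 5/4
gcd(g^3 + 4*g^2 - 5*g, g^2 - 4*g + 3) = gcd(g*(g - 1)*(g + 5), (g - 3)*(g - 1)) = g - 1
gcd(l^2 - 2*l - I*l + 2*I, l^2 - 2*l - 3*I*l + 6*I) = l - 2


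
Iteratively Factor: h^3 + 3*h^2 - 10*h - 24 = (h + 4)*(h^2 - h - 6) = (h + 2)*(h + 4)*(h - 3)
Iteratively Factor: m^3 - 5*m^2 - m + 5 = (m - 1)*(m^2 - 4*m - 5) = (m - 5)*(m - 1)*(m + 1)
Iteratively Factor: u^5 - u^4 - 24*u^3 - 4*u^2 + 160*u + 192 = (u - 4)*(u^4 + 3*u^3 - 12*u^2 - 52*u - 48) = (u - 4)*(u + 3)*(u^3 - 12*u - 16) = (u - 4)*(u + 2)*(u + 3)*(u^2 - 2*u - 8) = (u - 4)^2*(u + 2)*(u + 3)*(u + 2)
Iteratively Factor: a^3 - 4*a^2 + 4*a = (a - 2)*(a^2 - 2*a) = a*(a - 2)*(a - 2)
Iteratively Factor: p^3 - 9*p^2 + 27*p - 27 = (p - 3)*(p^2 - 6*p + 9) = (p - 3)^2*(p - 3)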